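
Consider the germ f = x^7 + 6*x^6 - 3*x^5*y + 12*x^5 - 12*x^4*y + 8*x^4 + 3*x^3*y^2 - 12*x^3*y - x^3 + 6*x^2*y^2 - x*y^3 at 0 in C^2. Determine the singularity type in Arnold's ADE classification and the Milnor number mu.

Type E_{7}, Milnor number mu = 7.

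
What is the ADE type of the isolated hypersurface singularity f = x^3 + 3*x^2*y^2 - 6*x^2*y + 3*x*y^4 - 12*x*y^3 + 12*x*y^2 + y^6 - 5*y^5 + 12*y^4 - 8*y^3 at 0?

E8

The Hessian of f at 0 has rank 0. Corank 2; j^3 = (x - 2*y)^3 is a perfect cube, so E-series; the 5-jet and mu = 8 give E_8.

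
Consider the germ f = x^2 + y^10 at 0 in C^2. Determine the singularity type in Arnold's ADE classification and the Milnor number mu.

Type A_9, Milnor number mu = 9.

The Hessian of f at 0 has rank 1. Corank 1: A-series; mu = 9 gives A_9.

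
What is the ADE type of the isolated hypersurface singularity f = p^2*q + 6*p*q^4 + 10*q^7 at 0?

D_8

The Hessian of f at 0 has rank 0. Corank 2; j^3 = p^2*q has shape L^2 M (L != M), so D-series; mu = 8 gives D_8.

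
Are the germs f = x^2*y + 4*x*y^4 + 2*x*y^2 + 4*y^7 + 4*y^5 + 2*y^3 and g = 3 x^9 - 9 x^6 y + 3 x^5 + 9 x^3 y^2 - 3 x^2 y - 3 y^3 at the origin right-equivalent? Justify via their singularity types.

The Hessian of f at 0 is [[0, 0], [0, 0]] with rank 0, so corank 2. A Groebner basis of the Jacobian ideal J(f) in C{x,y} is {y^3, x^2 + 2*y^2, x*y + y^2}; counting standard monomials gives mu = 4. Corank 2; j^3 = y*(x^2 + 2*x*y + 2*y^2) splits into three distinct lines over C (the quadratic factor has nonzero discriminant), so D_4. The Hessian of g at 0 is [[0, 0], [0, 0]] with rank 0, so corank 2. A Groebner basis of the Jacobian ideal J(g) in C{x,y} is {y^3, x^2 + 3*y^2, x*y}; counting standard monomials gives mu = 4. Corank 2; j^3 = -3*y*(x^2 + y^2) splits into three distinct lines over C (the quadratic factor has nonzero discriminant), so D_4. Both have type D_4, hence right-equivalent.

Yes.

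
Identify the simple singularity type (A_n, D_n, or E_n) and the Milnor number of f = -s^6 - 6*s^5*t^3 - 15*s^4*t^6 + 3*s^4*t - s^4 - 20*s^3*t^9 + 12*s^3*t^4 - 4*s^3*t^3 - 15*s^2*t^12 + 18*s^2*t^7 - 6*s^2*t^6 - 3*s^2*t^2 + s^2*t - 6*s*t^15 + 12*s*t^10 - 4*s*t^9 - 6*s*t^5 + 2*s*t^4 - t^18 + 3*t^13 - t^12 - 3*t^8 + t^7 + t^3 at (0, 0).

The Hessian of f at 0 has rank 0. Corank 2; j^3 = t*(s^2 + t^2) splits into three distinct lines over C (the quadratic factor has nonzero discriminant), so D_4.

Type D_4, Milnor number mu = 4.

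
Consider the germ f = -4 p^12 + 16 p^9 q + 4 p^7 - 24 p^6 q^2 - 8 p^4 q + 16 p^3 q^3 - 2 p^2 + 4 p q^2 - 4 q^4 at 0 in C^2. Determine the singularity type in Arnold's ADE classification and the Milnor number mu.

Type A3, Milnor number mu = 3.

The Hessian of f at 0 has rank 1. Corank 1: A-series; mu = 3 gives A_3.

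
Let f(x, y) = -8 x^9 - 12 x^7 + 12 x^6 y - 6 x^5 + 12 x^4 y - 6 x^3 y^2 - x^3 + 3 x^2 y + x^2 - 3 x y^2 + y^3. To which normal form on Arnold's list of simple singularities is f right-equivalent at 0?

A_2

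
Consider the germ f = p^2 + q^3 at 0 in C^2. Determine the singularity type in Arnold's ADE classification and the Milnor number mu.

Type A2, Milnor number mu = 2.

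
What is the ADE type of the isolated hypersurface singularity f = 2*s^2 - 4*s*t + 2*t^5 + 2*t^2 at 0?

A_{4}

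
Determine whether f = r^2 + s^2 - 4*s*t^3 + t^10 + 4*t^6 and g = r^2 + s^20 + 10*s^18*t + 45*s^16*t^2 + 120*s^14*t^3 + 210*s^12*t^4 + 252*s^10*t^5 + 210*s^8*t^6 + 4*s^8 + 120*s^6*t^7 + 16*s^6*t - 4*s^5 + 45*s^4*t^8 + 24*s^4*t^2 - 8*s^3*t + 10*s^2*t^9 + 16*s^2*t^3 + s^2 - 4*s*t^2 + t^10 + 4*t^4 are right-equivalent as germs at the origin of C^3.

Yes.

The Hessian of f at 0 has rank 2. Corank 1: A-series; mu = 9 gives A_9. The Hessian of g at 0 has rank 2. Corank 1: A-series; mu = 9 gives A_9. Both have type A_9, hence right-equivalent.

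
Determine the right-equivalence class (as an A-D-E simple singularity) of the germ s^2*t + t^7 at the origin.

D_8

The Hessian of f at 0 has rank 0. Corank 2; j^3 = s^2*t has shape L^2 M (L != M), so D-series; mu = 8 gives D_8.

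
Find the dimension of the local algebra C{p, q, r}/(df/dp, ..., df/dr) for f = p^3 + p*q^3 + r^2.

The Hessian of f at 0 is [[0, 0, 0], [0, 0, 0], [0, 0, 2]] with rank 1, so corank 2. A Groebner basis of the Jacobian ideal J(f) in C{p,q,r} is {p^3, p*q^2, 3*p^2 + q^3, r}; counting standard monomials gives mu = 7. Corank 2; j^3 = p^3 is a perfect cube, so E-series; the 4-jet and mu = 7 give E_7.

7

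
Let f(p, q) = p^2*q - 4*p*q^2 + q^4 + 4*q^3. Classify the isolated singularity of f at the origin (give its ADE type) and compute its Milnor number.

Type D_5, Milnor number mu = 5.

The Hessian of f at 0 has rank 0. Corank 2; j^3 = q*(p - 2*q)^2 has shape L^2 M (L != M), so D-series; mu = 5 gives D_5.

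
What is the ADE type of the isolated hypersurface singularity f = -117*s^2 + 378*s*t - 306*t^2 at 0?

A1

The Hessian of f at 0 is [[-234, 378], [378, -612]] with rank 2, so corank 0. A Groebner basis of the Jacobian ideal J(f) in C{s,t} is {s, t}; counting standard monomials gives mu = 1. Corank 0: nondegenerate Morse point, so A_1.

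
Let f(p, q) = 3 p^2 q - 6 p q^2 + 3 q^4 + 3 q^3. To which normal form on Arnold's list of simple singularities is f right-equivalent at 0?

The Hessian of f at 0 has rank 0. Corank 2; j^3 = 3*q*(p - q)^2 has shape L^2 M (L != M), so D-series; mu = 5 gives D_5.

D_{5}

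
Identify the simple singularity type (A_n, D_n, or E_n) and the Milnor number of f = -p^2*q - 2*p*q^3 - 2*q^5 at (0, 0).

Type D_{6}, Milnor number mu = 6.

The Hessian of f at 0 has rank 0. Corank 2; j^3 = -p^2*q has shape L^2 M (L != M), so D-series; mu = 6 gives D_6.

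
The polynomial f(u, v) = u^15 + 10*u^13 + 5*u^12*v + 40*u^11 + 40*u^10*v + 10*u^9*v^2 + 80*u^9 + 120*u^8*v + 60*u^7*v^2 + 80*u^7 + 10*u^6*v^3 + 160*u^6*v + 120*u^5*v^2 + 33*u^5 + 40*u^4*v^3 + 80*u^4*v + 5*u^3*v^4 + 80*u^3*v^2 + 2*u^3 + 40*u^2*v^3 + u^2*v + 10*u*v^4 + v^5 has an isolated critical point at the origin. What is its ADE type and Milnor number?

Type D_{6}, Milnor number mu = 6.

The Hessian of f at 0 has rank 0. Corank 2; j^3 = u^2*(2*u + v) has shape L^2 M (L != M), so D-series; mu = 6 gives D_6.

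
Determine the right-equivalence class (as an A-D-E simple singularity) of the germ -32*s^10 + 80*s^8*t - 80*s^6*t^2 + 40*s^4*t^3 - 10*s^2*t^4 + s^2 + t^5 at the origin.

A_4

The Hessian of f at 0 has rank 1. Corank 1: A-series; mu = 4 gives A_4.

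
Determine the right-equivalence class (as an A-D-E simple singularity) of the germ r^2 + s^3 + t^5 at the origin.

E8

The Hessian of f at 0 has rank 1. Corank 2; j^3 = s^3 is a perfect cube, so E-series; the 5-jet and mu = 8 give E_8.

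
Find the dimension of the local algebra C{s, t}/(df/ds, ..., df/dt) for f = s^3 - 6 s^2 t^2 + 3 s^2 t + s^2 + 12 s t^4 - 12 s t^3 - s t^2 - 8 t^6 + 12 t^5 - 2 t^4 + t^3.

2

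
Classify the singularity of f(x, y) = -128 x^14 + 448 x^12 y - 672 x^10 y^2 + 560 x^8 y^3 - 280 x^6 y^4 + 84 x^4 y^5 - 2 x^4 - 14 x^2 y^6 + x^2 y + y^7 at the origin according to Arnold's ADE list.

The Hessian of f at 0 has rank 0. Corank 2; j^3 = x^2*y has shape L^2 M (L != M), so D-series; mu = 8 gives D_8.

D8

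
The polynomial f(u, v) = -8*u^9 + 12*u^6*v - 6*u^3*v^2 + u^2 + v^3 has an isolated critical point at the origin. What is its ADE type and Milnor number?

Type A2, Milnor number mu = 2.

The Hessian of f at 0 has rank 1. Corank 1: A-series; mu = 2 gives A_2.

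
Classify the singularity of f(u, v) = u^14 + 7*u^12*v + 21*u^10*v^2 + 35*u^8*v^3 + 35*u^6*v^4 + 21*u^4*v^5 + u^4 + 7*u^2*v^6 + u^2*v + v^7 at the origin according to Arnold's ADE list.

The Hessian of f at 0 is [[0, 0], [0, 0]] with rank 0, so corank 2. A Groebner basis of the Jacobian ideal J(f) in C{u,v} is {u^2/7 + v^6, u^3, u*v}; counting standard monomials gives mu = 8. Corank 2; j^3 = u^2*v has shape L^2 M (L != M), so D-series; mu = 8 gives D_8.

D_8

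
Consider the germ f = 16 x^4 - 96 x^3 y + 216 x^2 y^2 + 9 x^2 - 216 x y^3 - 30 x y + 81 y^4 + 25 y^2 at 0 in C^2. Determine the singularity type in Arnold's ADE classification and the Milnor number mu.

Type A_{3}, Milnor number mu = 3.

The Hessian of f at 0 has rank 1. Corank 1: A-series; mu = 3 gives A_3.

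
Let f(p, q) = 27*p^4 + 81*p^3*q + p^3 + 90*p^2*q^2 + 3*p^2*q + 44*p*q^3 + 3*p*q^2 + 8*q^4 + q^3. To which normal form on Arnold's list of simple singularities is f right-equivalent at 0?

E_{7}

The Hessian of f at 0 is [[0, 0], [0, 0]] with rank 0, so corank 2. A Groebner basis of the Jacobian ideal J(f) in C{p,q} is {p^2/3 + 2*p*q/3 + q^4 - q^3/9 + q^2/3, p^3 + 5*p^2/3 + 10*p*q/3 + 4*q^3/9 + 5*q^2/3, p^2*q - 11*p^2/9 - 22*p*q/9 - 16*q^3/27 - 11*q^2/9, 2*p^2/3 + p*q^2 + 4*p*q/3 + 7*q^3/9 + 2*q^2/3}; counting standard monomials gives mu = 7. Corank 2; j^3 = (p + q)^3 is a perfect cube, so E-series; the 4-jet and mu = 7 give E_7.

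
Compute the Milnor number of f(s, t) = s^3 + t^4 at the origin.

The Hessian of f at 0 is [[0, 0], [0, 0]] with rank 0, so corank 2. A Groebner basis of the Jacobian ideal J(f) in C{s,t} is {t^3, s^2}; counting standard monomials gives mu = 6. Corank 2; j^3 = s^3 is a perfect cube, so E-series; the 4-jet and mu = 6 give E_6.

6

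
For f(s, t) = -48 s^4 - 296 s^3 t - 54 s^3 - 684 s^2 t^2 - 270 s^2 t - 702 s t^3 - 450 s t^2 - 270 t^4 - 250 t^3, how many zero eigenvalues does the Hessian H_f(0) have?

2

The Hessian at 0 is [[0, 0], [0, 0]] of rank 0; hence corank 2.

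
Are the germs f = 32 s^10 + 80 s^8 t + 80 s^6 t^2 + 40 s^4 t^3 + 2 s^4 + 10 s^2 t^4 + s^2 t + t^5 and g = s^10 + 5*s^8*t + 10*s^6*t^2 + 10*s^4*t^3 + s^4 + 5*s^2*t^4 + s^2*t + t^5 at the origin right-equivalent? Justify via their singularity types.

Yes.

The Hessian of f at 0 is [[0, 0], [0, 0]] with rank 0, so corank 2. A Groebner basis of the Jacobian ideal J(f) in C{s,t} is {s^2/5 + t^4, s^3, s*t}; counting standard monomials gives mu = 6. Corank 2; j^3 = s^2*t has shape L^2 M (L != M), so D-series; mu = 6 gives D_6. The Hessian of g at 0 is [[0, 0], [0, 0]] with rank 0, so corank 2. A Groebner basis of the Jacobian ideal J(g) in C{s,t} is {s^2/5 + t^4, s^3, s*t}; counting standard monomials gives mu = 6. Corank 2; j^3 = s^2*t has shape L^2 M (L != M), so D-series; mu = 6 gives D_6. Both have type D_6, hence right-equivalent.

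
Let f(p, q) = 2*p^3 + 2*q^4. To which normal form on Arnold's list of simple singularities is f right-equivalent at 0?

The Hessian of f at 0 has rank 0. Corank 2; j^3 = 2*p^3 is a perfect cube, so E-series; the 4-jet and mu = 6 give E_6.

E_{6}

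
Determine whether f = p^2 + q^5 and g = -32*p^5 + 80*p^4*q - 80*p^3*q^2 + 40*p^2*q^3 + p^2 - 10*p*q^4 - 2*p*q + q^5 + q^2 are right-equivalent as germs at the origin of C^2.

Yes.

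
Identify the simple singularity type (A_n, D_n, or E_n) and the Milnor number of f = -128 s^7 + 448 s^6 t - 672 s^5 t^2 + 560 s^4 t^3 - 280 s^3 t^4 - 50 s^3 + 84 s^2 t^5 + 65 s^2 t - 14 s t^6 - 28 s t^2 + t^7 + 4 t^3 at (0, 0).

Type D_{8}, Milnor number mu = 8.

The Hessian of f at 0 has rank 0. Corank 2; j^3 = -(2*s - t)*(5*s - 2*t)^2 has shape L^2 M (L != M), so D-series; mu = 8 gives D_8.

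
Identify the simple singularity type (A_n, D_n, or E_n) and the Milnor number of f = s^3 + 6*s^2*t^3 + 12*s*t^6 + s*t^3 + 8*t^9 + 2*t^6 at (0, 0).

Type E7, Milnor number mu = 7.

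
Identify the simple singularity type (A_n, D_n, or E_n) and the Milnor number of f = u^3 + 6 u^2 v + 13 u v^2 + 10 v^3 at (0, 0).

The Hessian of f at 0 has rank 0. Corank 2; j^3 = (u + 2*v)*(u^2 + 4*u*v + 5*v^2) splits into three distinct lines over C (the quadratic factor has nonzero discriminant), so D_4.

Type D4, Milnor number mu = 4.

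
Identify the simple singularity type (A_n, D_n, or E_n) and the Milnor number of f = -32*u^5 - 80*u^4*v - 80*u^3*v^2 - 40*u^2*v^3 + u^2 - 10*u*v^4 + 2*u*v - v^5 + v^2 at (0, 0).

Type A4, Milnor number mu = 4.

The Hessian of f at 0 has rank 1. Corank 1: A-series; mu = 4 gives A_4.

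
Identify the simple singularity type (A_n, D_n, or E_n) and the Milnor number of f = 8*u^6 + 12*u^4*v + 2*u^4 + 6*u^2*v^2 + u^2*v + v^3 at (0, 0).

Type D_4, Milnor number mu = 4.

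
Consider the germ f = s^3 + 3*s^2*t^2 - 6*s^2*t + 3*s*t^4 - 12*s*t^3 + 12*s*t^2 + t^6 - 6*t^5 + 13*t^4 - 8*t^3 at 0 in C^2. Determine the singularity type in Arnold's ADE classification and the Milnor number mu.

Type E_6, Milnor number mu = 6.

The Hessian of f at 0 has rank 0. Corank 2; j^3 = (s - 2*t)^3 is a perfect cube, so E-series; the 4-jet and mu = 6 give E_6.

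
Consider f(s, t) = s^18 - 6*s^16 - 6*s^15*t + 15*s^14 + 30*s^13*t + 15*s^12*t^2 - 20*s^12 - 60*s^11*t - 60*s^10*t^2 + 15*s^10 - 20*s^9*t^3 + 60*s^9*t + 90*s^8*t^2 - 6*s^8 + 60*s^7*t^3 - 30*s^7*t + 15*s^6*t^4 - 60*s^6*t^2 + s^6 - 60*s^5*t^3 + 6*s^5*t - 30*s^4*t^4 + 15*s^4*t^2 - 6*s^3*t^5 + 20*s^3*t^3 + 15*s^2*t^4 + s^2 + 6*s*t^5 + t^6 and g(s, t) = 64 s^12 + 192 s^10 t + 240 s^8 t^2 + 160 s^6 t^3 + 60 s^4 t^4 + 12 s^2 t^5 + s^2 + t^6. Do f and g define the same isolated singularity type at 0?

The Hessian of f at 0 is [[2, 0], [0, 0]] with rank 1, so corank 1. A Groebner basis of the Jacobian ideal J(f) in C{s,t} is {t^5, s}; counting standard monomials gives mu = 5. Corank 1: A-series; mu = 5 gives A_5. The Hessian of g at 0 is [[2, 0], [0, 0]] with rank 1, so corank 1. A Groebner basis of the Jacobian ideal J(g) in C{s,t} is {t^5, s}; counting standard monomials gives mu = 5. Corank 1: A-series; mu = 5 gives A_5. Both have type A_5, hence right-equivalent.

Yes.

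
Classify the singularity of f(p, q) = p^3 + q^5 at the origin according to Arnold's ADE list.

The Hessian of f at 0 has rank 0. Corank 2; j^3 = p^3 is a perfect cube, so E-series; the 5-jet and mu = 8 give E_8.

E_{8}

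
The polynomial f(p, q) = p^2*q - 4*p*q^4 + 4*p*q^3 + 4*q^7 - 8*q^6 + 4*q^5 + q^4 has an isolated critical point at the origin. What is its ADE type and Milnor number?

The Hessian of f at 0 has rank 0. Corank 2; j^3 = p^2*q has shape L^2 M (L != M), so D-series; mu = 5 gives D_5.

Type D5, Milnor number mu = 5.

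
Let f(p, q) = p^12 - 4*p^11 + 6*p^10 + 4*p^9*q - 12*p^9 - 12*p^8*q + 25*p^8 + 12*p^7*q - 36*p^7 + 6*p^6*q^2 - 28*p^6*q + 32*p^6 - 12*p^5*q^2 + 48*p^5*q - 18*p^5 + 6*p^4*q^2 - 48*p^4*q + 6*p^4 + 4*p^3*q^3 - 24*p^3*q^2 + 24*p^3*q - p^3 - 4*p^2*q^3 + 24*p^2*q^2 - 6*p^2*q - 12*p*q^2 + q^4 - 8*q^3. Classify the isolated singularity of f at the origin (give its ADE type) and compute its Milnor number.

Type E_{6}, Milnor number mu = 6.

The Hessian of f at 0 has rank 0. Corank 2; j^3 = -(p + 2*q)^3 is a perfect cube, so E-series; the 4-jet and mu = 6 give E_6.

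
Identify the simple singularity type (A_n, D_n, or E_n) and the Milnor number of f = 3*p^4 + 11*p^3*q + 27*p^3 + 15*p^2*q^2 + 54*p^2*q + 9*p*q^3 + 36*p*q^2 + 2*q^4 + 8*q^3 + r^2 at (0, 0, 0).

Type E_{7}, Milnor number mu = 7.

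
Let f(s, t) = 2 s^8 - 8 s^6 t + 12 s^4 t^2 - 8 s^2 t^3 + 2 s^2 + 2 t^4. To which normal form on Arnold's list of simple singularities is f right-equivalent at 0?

A_{3}

The Hessian of f at 0 is [[4, 0], [0, 0]] with rank 1, so corank 1. A Groebner basis of the Jacobian ideal J(f) in C{s,t} is {t^3, s}; counting standard monomials gives mu = 3. Corank 1: A-series; mu = 3 gives A_3.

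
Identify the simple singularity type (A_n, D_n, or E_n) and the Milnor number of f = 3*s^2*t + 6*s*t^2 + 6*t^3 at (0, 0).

The Hessian of f at 0 is [[0, 0], [0, 0]] with rank 0, so corank 2. A Groebner basis of the Jacobian ideal J(f) in C{s,t} is {t^3, s^2 + 2*t^2, s*t + t^2}; counting standard monomials gives mu = 4. Corank 2; j^3 = 3*t*(s^2 + 2*s*t + 2*t^2) splits into three distinct lines over C (the quadratic factor has nonzero discriminant), so D_4.

Type D4, Milnor number mu = 4.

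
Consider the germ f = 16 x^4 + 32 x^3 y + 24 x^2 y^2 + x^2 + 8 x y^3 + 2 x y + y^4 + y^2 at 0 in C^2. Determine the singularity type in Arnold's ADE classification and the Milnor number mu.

The Hessian of f at 0 has rank 1. Corank 1: A-series; mu = 3 gives A_3.

Type A_3, Milnor number mu = 3.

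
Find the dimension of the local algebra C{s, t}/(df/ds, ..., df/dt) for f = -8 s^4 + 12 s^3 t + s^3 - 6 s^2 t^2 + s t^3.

The Hessian of f at 0 has rank 0. Corank 2; j^3 = s^3 is a perfect cube, so E-series; the 4-jet and mu = 7 give E_7.

7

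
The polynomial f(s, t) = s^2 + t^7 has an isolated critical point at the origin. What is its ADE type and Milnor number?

The Hessian of f at 0 has rank 1. Corank 1: A-series; mu = 6 gives A_6.

Type A_{6}, Milnor number mu = 6.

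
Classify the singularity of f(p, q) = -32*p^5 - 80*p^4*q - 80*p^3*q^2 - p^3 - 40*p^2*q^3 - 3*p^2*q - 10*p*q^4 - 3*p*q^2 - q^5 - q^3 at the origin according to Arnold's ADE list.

E8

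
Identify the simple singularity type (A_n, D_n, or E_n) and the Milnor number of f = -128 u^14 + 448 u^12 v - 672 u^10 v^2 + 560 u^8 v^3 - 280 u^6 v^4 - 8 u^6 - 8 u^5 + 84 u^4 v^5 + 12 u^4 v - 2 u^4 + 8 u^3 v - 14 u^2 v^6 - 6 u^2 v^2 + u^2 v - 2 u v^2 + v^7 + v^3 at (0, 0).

Type D_8, Milnor number mu = 8.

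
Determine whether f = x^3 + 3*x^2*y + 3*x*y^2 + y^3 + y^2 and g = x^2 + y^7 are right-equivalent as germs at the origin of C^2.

No.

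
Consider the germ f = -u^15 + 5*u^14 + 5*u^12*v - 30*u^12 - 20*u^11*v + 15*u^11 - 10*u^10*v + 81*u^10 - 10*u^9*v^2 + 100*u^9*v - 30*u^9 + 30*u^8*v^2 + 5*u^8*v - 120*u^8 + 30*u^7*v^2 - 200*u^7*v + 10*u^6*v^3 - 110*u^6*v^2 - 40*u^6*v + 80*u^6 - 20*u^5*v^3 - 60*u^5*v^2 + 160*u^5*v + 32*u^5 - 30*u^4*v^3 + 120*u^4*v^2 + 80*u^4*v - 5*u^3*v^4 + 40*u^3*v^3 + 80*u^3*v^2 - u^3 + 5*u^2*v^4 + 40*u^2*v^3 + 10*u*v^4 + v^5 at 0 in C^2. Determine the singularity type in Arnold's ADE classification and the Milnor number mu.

Type E_8, Milnor number mu = 8.

The Hessian of f at 0 is [[0, 0], [0, 0]] with rank 0, so corank 2. A Groebner basis of the Jacobian ideal J(f) in C{u,v} is {v^5, u*v^3 + v^4/8, u^2}; counting standard monomials gives mu = 8. Corank 2; j^3 = -u^3 is a perfect cube, so E-series; the 5-jet and mu = 8 give E_8.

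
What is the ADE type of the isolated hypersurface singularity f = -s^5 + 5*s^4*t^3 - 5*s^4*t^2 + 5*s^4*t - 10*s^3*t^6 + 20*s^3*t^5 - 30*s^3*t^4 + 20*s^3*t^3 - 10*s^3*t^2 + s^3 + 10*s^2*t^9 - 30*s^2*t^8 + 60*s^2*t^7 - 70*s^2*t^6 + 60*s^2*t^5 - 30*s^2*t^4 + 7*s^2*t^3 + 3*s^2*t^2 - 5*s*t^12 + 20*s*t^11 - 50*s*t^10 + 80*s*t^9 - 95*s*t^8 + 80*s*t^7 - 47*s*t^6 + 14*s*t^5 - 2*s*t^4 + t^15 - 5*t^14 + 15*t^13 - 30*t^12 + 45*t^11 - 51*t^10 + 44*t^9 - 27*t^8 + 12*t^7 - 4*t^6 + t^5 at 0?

E_8

The Hessian of f at 0 is [[0, 0], [0, 0]] with rank 0, so corank 2. A Groebner basis of the Jacobian ideal J(f) in C{s,t} is {s^2/2 + s*t^3 + s*t^2, 2*s^2 + 4*s*t^2 + t^4, s^3, s^2*t - s^2 - 2*s*t^2}; counting standard monomials gives mu = 8. Corank 2; j^3 = s^3 is a perfect cube, so E-series; the 5-jet and mu = 8 give E_8.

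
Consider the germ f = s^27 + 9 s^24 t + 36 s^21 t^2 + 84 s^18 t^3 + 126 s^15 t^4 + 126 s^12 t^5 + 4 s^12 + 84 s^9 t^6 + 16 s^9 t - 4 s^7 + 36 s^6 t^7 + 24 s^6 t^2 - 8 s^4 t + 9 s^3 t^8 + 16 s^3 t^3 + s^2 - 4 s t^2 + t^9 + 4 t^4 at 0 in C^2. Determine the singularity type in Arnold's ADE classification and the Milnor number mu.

The Hessian of f at 0 has rank 1. Corank 1: A-series; mu = 8 gives A_8.

Type A8, Milnor number mu = 8.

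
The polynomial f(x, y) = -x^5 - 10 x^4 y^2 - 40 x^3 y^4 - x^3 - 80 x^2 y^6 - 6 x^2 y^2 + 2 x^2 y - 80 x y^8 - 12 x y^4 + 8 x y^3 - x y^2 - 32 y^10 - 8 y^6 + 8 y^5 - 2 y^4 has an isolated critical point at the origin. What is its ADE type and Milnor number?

The Hessian of f at 0 has rank 0. Corank 2; j^3 = -x*(x - y)^2 has shape L^2 M (L != M), so D-series; mu = 6 gives D_6.

Type D_6, Milnor number mu = 6.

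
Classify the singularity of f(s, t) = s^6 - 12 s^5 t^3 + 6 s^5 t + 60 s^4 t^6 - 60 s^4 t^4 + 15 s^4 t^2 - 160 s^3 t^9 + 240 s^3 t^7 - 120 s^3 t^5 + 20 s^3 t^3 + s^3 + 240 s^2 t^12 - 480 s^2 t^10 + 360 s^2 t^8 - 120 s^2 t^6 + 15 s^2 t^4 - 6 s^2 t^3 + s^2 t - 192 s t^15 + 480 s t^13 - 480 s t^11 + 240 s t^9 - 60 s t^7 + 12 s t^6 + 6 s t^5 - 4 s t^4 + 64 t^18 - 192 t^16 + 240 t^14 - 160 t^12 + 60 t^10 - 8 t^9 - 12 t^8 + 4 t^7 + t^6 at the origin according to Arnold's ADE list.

The Hessian of f at 0 is [[0, 0], [0, 0]] with rank 0, so corank 2. A Groebner basis of the Jacobian ideal J(f) in C{s,t} is {-s^2/2 - s*t/2 + t^4, s^3, s^2*t, s^2/3 + s*t^2}; counting standard monomials gives mu = 7. Corank 2; j^3 = s^2*(s + t) has shape L^2 M (L != M), so D-series; mu = 7 gives D_7.

D_7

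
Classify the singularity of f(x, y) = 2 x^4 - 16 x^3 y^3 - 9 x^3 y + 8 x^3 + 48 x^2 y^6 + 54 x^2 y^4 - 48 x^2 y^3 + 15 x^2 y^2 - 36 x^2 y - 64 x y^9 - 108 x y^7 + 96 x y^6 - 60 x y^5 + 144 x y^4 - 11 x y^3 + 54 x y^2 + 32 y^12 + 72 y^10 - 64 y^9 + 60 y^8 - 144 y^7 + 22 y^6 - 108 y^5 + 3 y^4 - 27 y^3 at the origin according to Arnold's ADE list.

E_{7}

The Hessian of f at 0 is [[0, 0], [0, 0]] with rank 0, so corank 2. A Groebner basis of the Jacobian ideal J(f) in C{x,y} is {768*x^2 - 2304*x*y + y^4 + 8*y^3 + 1728*y^2, x^3 + 180*x^2 - 540*x*y - 3*y^3/2 + 405*y^2, x^2*y + 88*x^2 - 264*x*y - 4*y^3/3 + 198*y^2, 32*x^2 + x*y^2 - 96*x*y - 7*y^3/6 + 72*y^2}; counting standard monomials gives mu = 7. Corank 2; j^3 = (2*x - 3*y)^3 is a perfect cube, so E-series; the 4-jet and mu = 7 give E_7.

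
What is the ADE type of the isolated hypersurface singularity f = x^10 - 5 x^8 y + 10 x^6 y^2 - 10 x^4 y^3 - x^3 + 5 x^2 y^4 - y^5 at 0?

E_{8}

The Hessian of f at 0 has rank 0. Corank 2; j^3 = -x^3 is a perfect cube, so E-series; the 5-jet and mu = 8 give E_8.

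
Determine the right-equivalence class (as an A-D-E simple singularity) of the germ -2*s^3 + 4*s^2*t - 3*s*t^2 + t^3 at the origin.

D_{4}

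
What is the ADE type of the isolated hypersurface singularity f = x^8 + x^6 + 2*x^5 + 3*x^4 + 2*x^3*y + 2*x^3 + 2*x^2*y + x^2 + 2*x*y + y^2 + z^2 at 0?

A_7

The Hessian of f at 0 has rank 2. Corank 1: A-series; mu = 7 gives A_7.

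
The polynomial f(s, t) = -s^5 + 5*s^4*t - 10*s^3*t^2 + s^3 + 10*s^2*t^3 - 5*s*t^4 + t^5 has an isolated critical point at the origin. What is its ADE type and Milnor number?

The Hessian of f at 0 has rank 0. Corank 2; j^3 = s^3 is a perfect cube, so E-series; the 5-jet and mu = 8 give E_8.

Type E_{8}, Milnor number mu = 8.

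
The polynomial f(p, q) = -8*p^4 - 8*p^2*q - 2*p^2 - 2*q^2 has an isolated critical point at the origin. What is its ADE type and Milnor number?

Type A_{1}, Milnor number mu = 1.

The Hessian of f at 0 has rank 2. Corank 0: nondegenerate Morse point, so A_1.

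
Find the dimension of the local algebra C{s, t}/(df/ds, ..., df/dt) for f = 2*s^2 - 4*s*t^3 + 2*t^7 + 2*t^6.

6

The Hessian of f at 0 has rank 1. Corank 1: A-series; mu = 6 gives A_6.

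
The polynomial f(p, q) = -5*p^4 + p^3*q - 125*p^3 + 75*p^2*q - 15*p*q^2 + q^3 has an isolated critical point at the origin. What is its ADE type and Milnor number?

The Hessian of f at 0 has rank 0. Corank 2; j^3 = -(5*p - q)^3 is a perfect cube, so E-series; the 4-jet and mu = 7 give E_7.

Type E7, Milnor number mu = 7.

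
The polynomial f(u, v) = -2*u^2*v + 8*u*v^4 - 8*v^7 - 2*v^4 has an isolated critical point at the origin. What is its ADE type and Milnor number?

The Hessian of f at 0 is [[0, 0], [0, 0]] with rank 0, so corank 2. A Groebner basis of the Jacobian ideal J(f) in C{u,v} is {u^3, u^2/4 + v^3, u*v}; counting standard monomials gives mu = 5. Corank 2; j^3 = -2*u^2*v has shape L^2 M (L != M), so D-series; mu = 5 gives D_5.

Type D_{5}, Milnor number mu = 5.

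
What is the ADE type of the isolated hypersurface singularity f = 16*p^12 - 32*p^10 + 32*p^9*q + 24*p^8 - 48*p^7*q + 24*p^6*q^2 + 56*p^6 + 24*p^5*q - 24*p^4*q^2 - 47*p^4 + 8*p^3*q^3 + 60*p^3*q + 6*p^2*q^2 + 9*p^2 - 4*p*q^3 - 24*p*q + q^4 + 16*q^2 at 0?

A_{3}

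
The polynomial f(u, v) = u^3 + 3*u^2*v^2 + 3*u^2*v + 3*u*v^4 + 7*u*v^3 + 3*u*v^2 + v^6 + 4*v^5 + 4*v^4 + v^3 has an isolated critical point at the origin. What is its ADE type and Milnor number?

The Hessian of f at 0 has rank 0. Corank 2; j^3 = (u + v)^3 is a perfect cube, so E-series; the 4-jet and mu = 7 give E_7.

Type E7, Milnor number mu = 7.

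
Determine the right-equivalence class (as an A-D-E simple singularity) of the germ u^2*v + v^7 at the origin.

D_8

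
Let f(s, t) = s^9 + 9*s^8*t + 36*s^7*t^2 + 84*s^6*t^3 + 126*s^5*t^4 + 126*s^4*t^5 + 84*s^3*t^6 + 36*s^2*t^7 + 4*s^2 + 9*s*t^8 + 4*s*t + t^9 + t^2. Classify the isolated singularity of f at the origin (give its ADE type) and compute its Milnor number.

Type A_{8}, Milnor number mu = 8.

The Hessian of f at 0 has rank 1. Corank 1: A-series; mu = 8 gives A_8.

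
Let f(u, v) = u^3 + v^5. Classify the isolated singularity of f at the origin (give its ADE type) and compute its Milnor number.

Type E8, Milnor number mu = 8.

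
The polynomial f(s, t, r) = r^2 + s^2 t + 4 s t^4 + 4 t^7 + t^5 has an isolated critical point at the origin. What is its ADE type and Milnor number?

Type D_{6}, Milnor number mu = 6.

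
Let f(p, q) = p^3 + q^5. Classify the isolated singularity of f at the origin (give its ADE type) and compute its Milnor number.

The Hessian of f at 0 has rank 0. Corank 2; j^3 = p^3 is a perfect cube, so E-series; the 5-jet and mu = 8 give E_8.

Type E8, Milnor number mu = 8.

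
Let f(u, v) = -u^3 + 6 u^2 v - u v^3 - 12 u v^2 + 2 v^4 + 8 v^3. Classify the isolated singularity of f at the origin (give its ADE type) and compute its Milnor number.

Type E_7, Milnor number mu = 7.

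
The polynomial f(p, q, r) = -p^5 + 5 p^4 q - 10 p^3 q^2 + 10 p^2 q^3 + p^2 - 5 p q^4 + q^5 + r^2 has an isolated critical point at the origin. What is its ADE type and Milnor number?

Type A4, Milnor number mu = 4.

The Hessian of f at 0 has rank 2. Corank 1: A-series; mu = 4 gives A_4.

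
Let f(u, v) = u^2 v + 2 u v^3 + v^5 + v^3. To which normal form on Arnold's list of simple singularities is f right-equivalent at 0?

D_4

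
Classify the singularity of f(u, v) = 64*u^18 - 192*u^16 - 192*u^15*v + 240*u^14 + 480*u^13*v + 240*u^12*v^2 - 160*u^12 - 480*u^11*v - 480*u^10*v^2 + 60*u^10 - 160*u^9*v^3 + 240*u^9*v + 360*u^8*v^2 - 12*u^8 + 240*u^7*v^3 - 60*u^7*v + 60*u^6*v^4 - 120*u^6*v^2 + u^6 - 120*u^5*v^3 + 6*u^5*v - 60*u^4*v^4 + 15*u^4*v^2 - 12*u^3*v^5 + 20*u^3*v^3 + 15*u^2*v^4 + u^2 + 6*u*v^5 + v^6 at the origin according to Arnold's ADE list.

A_5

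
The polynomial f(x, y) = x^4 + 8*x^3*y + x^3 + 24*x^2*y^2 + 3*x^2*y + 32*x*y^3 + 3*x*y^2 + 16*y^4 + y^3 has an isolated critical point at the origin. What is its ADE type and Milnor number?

The Hessian of f at 0 is [[0, 0], [0, 0]] with rank 0, so corank 2. A Groebner basis of the Jacobian ideal J(f) in C{x,y} is {y^4, x*y^2 + 4*y^3/3, x^2 + 2*x*y + y^2}; counting standard monomials gives mu = 6. Corank 2; j^3 = (x + y)^3 is a perfect cube, so E-series; the 4-jet and mu = 6 give E_6.

Type E_{6}, Milnor number mu = 6.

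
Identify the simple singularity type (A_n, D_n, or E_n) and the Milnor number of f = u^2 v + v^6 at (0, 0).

Type D_{7}, Milnor number mu = 7.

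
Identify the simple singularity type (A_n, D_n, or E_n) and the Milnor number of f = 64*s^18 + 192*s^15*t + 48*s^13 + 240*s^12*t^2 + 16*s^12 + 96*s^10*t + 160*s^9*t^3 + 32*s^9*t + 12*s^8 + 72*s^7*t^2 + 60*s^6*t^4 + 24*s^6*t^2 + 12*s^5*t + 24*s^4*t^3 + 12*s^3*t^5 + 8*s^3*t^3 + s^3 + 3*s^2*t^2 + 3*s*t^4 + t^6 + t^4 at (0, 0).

The Hessian of f at 0 has rank 0. Corank 2; j^3 = s^3 is a perfect cube, so E-series; the 4-jet and mu = 6 give E_6.

Type E_{6}, Milnor number mu = 6.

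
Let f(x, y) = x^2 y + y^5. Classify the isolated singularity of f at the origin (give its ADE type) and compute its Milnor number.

The Hessian of f at 0 has rank 0. Corank 2; j^3 = x^2*y has shape L^2 M (L != M), so D-series; mu = 6 gives D_6.

Type D_6, Milnor number mu = 6.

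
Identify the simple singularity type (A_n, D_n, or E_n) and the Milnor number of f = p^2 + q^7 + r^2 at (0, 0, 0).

Type A_6, Milnor number mu = 6.

The Hessian of f at 0 has rank 2. Corank 1: A-series; mu = 6 gives A_6.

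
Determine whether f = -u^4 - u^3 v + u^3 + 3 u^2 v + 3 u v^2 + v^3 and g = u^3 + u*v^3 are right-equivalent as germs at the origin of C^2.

The Hessian of f at 0 has rank 0. Corank 2; j^3 = (u + v)^3 is a perfect cube, so E-series; the 4-jet and mu = 7 give E_7. The Hessian of g at 0 has rank 0. Corank 2; j^3 = u^3 is a perfect cube, so E-series; the 4-jet and mu = 7 give E_7. Both have type E_7, hence right-equivalent.

Yes.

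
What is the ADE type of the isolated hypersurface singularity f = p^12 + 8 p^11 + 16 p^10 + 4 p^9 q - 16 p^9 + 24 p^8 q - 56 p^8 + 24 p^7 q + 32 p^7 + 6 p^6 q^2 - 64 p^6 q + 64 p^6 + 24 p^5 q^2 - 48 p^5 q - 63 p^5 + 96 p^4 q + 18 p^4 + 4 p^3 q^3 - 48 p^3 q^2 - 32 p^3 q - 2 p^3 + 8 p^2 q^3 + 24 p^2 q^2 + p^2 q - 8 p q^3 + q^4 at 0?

D_5

The Hessian of f at 0 is [[0, 0], [0, 0]] with rank 0, so corank 2. A Groebner basis of the Jacobian ideal J(f) in C{p,q} is {p*q^2, p*q/8 + q^3, p^2 - p*q/2}; counting standard monomials gives mu = 5. Corank 2; j^3 = -p^2*(2*p - q) has shape L^2 M (L != M), so D-series; mu = 5 gives D_5.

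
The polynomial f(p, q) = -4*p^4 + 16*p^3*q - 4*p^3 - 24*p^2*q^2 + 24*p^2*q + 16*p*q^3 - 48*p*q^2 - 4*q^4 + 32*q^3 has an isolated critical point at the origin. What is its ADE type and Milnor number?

The Hessian of f at 0 has rank 0. Corank 2; j^3 = -4*(p - 2*q)^3 is a perfect cube, so E-series; the 4-jet and mu = 6 give E_6.

Type E_{6}, Milnor number mu = 6.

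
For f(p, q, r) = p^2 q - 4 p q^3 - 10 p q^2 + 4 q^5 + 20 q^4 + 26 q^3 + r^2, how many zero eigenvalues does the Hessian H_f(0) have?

2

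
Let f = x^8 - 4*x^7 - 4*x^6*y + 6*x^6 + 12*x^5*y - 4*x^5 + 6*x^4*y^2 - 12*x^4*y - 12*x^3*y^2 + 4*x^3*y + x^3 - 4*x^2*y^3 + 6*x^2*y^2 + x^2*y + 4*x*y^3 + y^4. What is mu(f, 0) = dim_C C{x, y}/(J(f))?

The Hessian of f at 0 has rank 0. Corank 2; j^3 = x^2*(x + y) has shape L^2 M (L != M), so D-series; mu = 5 gives D_5.

5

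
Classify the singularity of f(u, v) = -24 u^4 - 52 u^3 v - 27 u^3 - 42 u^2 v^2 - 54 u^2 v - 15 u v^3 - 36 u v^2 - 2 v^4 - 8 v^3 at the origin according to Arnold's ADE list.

The Hessian of f at 0 is [[0, 0], [0, 0]] with rank 0, so corank 2. A Groebner basis of the Jacobian ideal J(f) in C{u,v} is {19683*u^2/4 + 6561*u*v + v^4 - 27*v^3/4 + 2187*v^2, u^3 + 189*u^2/2 + 126*u*v + v^3/6 + 42*v^2, u^2*v - 405*u^2/4 - 135*u*v - 11*v^3/36 - 45*v^2, 81*u^2 + u*v^2 + 108*u*v + 5*v^3/9 + 36*v^2}; counting standard monomials gives mu = 7. Corank 2; j^3 = -(3*u + 2*v)^3 is a perfect cube, so E-series; the 4-jet and mu = 7 give E_7.

E7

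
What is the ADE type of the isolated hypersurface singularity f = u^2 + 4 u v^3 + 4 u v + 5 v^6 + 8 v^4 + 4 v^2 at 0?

A_{5}

The Hessian of f at 0 is [[2, 4], [4, 8]] with rank 1, so corank 1. A Groebner basis of the Jacobian ideal J(f) in C{u,v} is {u*v^2 - u - 2*v, u/2 + v^3 + v, u^2 + 4*u*v + 4*v^2}; counting standard monomials gives mu = 5. Corank 1: A-series; mu = 5 gives A_5.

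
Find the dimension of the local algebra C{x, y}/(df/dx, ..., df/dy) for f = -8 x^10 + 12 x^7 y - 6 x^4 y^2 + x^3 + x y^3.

7

The Hessian of f at 0 has rank 0. Corank 2; j^3 = x^3 is a perfect cube, so E-series; the 4-jet and mu = 7 give E_7.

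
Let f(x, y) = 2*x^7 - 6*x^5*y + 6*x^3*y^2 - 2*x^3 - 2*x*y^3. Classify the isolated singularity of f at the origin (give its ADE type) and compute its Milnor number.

Type E7, Milnor number mu = 7.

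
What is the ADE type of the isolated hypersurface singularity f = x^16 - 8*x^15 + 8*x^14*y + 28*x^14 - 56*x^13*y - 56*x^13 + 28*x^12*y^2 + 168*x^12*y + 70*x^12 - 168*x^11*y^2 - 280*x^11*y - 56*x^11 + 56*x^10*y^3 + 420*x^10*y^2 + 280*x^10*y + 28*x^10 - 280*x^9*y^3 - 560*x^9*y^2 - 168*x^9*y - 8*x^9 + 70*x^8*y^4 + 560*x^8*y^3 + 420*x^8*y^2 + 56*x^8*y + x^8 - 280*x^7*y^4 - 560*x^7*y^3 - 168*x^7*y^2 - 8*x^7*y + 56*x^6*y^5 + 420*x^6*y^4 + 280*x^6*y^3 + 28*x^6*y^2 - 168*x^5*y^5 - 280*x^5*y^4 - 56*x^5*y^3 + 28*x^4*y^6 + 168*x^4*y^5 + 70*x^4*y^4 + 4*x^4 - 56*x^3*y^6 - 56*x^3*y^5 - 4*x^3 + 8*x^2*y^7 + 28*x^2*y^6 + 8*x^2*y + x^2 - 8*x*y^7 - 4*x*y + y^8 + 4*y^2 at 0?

A_{7}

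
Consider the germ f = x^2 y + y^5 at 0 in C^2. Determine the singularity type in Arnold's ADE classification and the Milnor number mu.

The Hessian of f at 0 is [[0, 0], [0, 0]] with rank 0, so corank 2. A Groebner basis of the Jacobian ideal J(f) in C{x,y} is {x^2/5 + y^4, x^3, x*y}; counting standard monomials gives mu = 6. Corank 2; j^3 = x^2*y has shape L^2 M (L != M), so D-series; mu = 6 gives D_6.

Type D6, Milnor number mu = 6.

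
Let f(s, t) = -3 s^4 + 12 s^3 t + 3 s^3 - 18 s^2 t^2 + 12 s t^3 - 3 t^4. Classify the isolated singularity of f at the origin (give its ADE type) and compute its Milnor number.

Type E6, Milnor number mu = 6.

The Hessian of f at 0 is [[0, 0], [0, 0]] with rank 0, so corank 2. A Groebner basis of the Jacobian ideal J(f) in C{s,t} is {t^4, s*t^2 - t^3/3, s^2}; counting standard monomials gives mu = 6. Corank 2; j^3 = 3*s^3 is a perfect cube, so E-series; the 4-jet and mu = 6 give E_6.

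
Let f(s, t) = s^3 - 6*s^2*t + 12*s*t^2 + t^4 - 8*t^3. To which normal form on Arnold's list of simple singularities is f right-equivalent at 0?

E_6

The Hessian of f at 0 has rank 0. Corank 2; j^3 = (s - 2*t)^3 is a perfect cube, so E-series; the 4-jet and mu = 6 give E_6.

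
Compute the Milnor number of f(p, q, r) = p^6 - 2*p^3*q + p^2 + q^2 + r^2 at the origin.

1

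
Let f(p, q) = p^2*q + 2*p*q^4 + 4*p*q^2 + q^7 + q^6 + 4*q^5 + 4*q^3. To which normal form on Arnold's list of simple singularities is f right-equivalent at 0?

D_7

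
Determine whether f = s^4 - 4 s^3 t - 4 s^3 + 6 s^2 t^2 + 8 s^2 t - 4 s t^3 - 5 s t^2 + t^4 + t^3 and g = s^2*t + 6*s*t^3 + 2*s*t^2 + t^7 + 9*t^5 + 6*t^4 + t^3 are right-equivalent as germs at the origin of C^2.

The Hessian of f at 0 has rank 0. Corank 2; j^3 = -(s - t)*(2*s - t)^2 has shape L^2 M (L != M), so D-series; mu = 5 gives D_5. The Hessian of g at 0 has rank 0. Corank 2; j^3 = t*(s + t)^2 has shape L^2 M (L != M), so D-series; mu = 8 gives D_8. f is D_5 but g is D_8, hence not right-equivalent.

No.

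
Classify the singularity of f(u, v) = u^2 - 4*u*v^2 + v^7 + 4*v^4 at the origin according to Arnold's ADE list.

The Hessian of f at 0 is [[2, 0], [0, 0]] with rank 1, so corank 1. A Groebner basis of the Jacobian ideal J(f) in C{u,v} is {u^3, -u/2 + v^2}; counting standard monomials gives mu = 6. Corank 1: A-series; mu = 6 gives A_6.

A_{6}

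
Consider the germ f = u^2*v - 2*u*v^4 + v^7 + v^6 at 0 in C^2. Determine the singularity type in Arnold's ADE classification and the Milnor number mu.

The Hessian of f at 0 has rank 0. Corank 2; j^3 = u^2*v has shape L^2 M (L != M), so D-series; mu = 7 gives D_7.

Type D_7, Milnor number mu = 7.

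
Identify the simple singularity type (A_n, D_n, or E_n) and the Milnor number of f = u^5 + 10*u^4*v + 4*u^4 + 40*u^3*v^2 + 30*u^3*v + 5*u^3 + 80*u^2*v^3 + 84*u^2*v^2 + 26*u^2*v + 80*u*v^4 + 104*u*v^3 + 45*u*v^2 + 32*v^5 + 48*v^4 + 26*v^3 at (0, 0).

Type D_4, Milnor number mu = 4.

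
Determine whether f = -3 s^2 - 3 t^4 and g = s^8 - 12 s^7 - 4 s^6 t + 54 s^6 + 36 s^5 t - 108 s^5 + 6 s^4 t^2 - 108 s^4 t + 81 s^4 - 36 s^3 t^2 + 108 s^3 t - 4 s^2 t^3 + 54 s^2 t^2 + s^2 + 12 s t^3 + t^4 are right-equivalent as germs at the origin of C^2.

The Hessian of f at 0 is [[-6, 0], [0, 0]] with rank 1, so corank 1. A Groebner basis of the Jacobian ideal J(f) in C{s,t} is {t^3, s}; counting standard monomials gives mu = 3. Corank 1: A-series; mu = 3 gives A_3. The Hessian of g at 0 is [[2, 0], [0, 0]] with rank 1, so corank 1. A Groebner basis of the Jacobian ideal J(g) in C{s,t} is {t^3, s}; counting standard monomials gives mu = 3. Corank 1: A-series; mu = 3 gives A_3. Both have type A_3, hence right-equivalent.

Yes.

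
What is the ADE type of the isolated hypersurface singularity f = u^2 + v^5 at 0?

A_4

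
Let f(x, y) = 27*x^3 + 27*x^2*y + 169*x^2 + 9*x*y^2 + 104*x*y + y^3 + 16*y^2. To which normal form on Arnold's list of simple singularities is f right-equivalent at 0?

A_{2}

The Hessian of f at 0 is [[338, 104], [104, 32]] with rank 1, so corank 1. A Groebner basis of the Jacobian ideal J(f) in C{x,y} is {y^2, x + 4*y/13}; counting standard monomials gives mu = 2. Corank 1: A-series; mu = 2 gives A_2.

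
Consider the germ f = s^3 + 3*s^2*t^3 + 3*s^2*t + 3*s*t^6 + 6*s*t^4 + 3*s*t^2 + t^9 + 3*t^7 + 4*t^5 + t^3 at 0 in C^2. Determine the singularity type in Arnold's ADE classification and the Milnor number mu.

Type E_{8}, Milnor number mu = 8.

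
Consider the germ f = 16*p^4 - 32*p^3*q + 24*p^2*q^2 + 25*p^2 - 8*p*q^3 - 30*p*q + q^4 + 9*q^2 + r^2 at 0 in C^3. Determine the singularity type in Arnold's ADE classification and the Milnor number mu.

Type A_3, Milnor number mu = 3.

The Hessian of f at 0 has rank 2. Corank 1: A-series; mu = 3 gives A_3.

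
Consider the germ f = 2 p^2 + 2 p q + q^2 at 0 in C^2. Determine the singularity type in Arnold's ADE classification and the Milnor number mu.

Type A1, Milnor number mu = 1.

The Hessian of f at 0 is [[4, 2], [2, 2]] with rank 2, so corank 0. A Groebner basis of the Jacobian ideal J(f) in C{p,q} is {p, q}; counting standard monomials gives mu = 1. Corank 0: nondegenerate Morse point, so A_1.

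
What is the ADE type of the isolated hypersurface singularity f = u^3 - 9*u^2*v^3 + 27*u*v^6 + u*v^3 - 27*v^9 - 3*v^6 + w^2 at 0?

E7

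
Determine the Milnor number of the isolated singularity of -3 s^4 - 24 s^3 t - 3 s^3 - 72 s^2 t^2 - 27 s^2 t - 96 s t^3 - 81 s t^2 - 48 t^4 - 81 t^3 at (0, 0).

6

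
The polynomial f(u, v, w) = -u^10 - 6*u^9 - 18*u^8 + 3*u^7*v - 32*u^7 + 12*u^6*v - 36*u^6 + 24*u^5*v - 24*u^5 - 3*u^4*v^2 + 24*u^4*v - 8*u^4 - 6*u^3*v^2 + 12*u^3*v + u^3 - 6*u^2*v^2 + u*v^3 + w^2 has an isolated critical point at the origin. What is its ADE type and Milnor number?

Type E_{7}, Milnor number mu = 7.

The Hessian of f at 0 has rank 1. Corank 2; j^3 = u^3 is a perfect cube, so E-series; the 4-jet and mu = 7 give E_7.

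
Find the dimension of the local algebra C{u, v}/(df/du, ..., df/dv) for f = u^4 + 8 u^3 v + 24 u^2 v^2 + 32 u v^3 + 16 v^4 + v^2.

The Hessian of f at 0 has rank 1. Corank 1: A-series; mu = 3 gives A_3.

3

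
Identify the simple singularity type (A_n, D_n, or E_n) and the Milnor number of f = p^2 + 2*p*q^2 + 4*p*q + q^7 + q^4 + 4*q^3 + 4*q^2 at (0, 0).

The Hessian of f at 0 has rank 1. Corank 1: A-series; mu = 6 gives A_6.

Type A_{6}, Milnor number mu = 6.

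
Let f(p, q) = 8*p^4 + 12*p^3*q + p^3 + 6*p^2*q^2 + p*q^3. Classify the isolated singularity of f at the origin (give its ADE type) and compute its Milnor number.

Type E_7, Milnor number mu = 7.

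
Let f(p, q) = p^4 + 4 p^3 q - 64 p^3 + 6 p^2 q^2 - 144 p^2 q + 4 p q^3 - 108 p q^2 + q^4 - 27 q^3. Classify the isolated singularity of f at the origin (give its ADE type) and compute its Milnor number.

Type E_6, Milnor number mu = 6.

The Hessian of f at 0 has rank 0. Corank 2; j^3 = -(4*p + 3*q)^3 is a perfect cube, so E-series; the 4-jet and mu = 6 give E_6.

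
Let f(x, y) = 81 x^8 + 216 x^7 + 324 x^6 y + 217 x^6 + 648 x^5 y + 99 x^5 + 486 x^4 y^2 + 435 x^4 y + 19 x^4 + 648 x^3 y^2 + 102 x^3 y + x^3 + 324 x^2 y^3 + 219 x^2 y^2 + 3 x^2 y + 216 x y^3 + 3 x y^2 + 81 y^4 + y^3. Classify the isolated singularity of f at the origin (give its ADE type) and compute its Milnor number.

Type E_6, Milnor number mu = 6.

The Hessian of f at 0 has rank 0. Corank 2; j^3 = (x + y)^3 is a perfect cube, so E-series; the 4-jet and mu = 6 give E_6.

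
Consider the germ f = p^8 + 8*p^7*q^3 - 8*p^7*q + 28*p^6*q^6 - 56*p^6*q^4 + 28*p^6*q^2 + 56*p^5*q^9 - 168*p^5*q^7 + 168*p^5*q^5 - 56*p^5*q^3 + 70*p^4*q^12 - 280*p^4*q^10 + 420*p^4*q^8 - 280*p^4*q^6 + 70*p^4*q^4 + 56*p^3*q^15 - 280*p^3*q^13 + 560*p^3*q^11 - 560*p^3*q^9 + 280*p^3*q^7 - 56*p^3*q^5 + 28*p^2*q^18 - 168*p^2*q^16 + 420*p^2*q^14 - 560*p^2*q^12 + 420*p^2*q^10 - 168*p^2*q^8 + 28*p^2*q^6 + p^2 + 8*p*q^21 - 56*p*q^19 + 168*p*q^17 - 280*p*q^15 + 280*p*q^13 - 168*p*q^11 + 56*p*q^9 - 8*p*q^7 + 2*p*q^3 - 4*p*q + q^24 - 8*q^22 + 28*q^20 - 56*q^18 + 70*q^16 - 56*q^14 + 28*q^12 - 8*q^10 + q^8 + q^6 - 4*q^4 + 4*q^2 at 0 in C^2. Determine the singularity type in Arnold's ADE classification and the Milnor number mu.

Type A_7, Milnor number mu = 7.

The Hessian of f at 0 is [[2, -4], [-4, 8]] with rank 1, so corank 1. A Groebner basis of the Jacobian ideal J(f) in C{p,q} is {p^3 - 12*p*q^2 - 16*p + 32*q, p^2*q - 4*p*q^2 - 4*p + 8*q, p + q^3 - 2*q}; counting standard monomials gives mu = 7. Corank 1: A-series; mu = 7 gives A_7.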